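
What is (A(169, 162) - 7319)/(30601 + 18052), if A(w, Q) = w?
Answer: -650/4423 ≈ -0.14696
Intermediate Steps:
(A(169, 162) - 7319)/(30601 + 18052) = (169 - 7319)/(30601 + 18052) = -7150/48653 = -7150*1/48653 = -650/4423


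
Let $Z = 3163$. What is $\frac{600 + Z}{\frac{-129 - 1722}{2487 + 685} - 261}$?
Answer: $- \frac{11936236}{829743} \approx -14.385$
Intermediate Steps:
$\frac{600 + Z}{\frac{-129 - 1722}{2487 + 685} - 261} = \frac{600 + 3163}{\frac{-129 - 1722}{2487 + 685} - 261} = \frac{3763}{- \frac{1851}{3172} - 261} = \frac{3763}{- \frac{829743}{3172}} = 3763 \left(- \frac{3172}{829743}\right) = - \frac{11936236}{829743}$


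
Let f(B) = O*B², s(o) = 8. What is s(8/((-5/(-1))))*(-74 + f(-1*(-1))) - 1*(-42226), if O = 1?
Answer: 41642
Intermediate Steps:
f(B) = B² (f(B) = 1*B² = B²)
s(8/((-5/(-1))))*(-74 + f(-1*(-1))) - 1*(-42226) = 8*(-74 + (-1*(-1))²) - 1*(-42226) = 8*(-74 + 1²) + 42226 = 8*(-74 + 1) + 42226 = 8*(-73) + 42226 = -584 + 42226 = 41642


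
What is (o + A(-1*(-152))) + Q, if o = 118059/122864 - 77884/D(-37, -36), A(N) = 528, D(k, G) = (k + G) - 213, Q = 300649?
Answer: 5296346415029/17569552 ≈ 3.0145e+5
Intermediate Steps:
D(k, G) = -213 + G + k (D(k, G) = (G + k) - 213 = -213 + G + k)
o = 4801452325/17569552 (o = 118059/122864 - 77884/(-213 - 36 - 37) = 118059*(1/122864) - 77884/(-286) = 118059/122864 - 77884*(-1/286) = 118059/122864 + 38942/143 = 4801452325/17569552 ≈ 273.28)
(o + A(-1*(-152))) + Q = (4801452325/17569552 + 528) + 300649 = 14078175781/17569552 + 300649 = 5296346415029/17569552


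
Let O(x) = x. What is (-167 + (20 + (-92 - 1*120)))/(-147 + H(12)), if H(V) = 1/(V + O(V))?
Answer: 8616/3527 ≈ 2.4429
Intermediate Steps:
H(V) = 1/(2*V) (H(V) = 1/(V + V) = 1/(2*V))
(-167 + (20 + (-92 - 1*120)))/(-147 + H(12)) = (-167 + (20 + (-92 - 1*120)))/(-147 + (½)/12) = (-167 + (20 + (-92 - 120)))/(-147 + (½)*(1/12)) = (-167 + (20 - 212))/(-147 + 1/24) = (-167 - 192)/(-3527/24) = -359*(-24/3527) = 8616/3527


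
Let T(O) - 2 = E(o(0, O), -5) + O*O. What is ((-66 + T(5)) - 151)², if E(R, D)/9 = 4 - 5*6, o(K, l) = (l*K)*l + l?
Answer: 179776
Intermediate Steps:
o(K, l) = l + K*l² (o(K, l) = (K*l)*l + l = K*l² + l = l + K*l²)
E(R, D) = -234 (E(R, D) = 9*(4 - 5*6) = 9*(4 - 30) = 9*(-26) = -234)
T(O) = -232 + O² (T(O) = 2 + (-234 + O*O) = 2 + (-234 + O²) = -232 + O²)
((-66 + T(5)) - 151)² = ((-66 + (-232 + 5²)) - 151)² = ((-66 + (-232 + 25)) - 151)² = ((-66 - 207) - 151)² = (-273 - 151)² = (-424)² = 179776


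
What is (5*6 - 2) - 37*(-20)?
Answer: 768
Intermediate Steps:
(5*6 - 2) - 37*(-20) = (30 - 2) + 740 = 28 + 740 = 768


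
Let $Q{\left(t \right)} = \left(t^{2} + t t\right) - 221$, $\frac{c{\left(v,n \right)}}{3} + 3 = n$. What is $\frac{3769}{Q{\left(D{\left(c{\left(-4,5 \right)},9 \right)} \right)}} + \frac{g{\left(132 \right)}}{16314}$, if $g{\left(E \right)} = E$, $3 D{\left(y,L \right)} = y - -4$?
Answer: $- \frac{92191841}{4864291} \approx -18.953$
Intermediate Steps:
$c{\left(v,n \right)} = -9 + 3 n$
$D{\left(y,L \right)} = \frac{4}{3} + \frac{y}{3}$ ($D{\left(y,L \right)} = \frac{y - -4}{3} = \frac{y + 4}{3} = \frac{4 + y}{3} = \frac{4}{3} + \frac{y}{3}$)
$Q{\left(t \right)} = -221 + 2 t^{2}$ ($Q{\left(t \right)} = \left(t^{2} + t^{2}\right) - 221 = 2 t^{2} - 221 = -221 + 2 t^{2}$)
$\frac{3769}{Q{\left(D{\left(c{\left(-4,5 \right)},9 \right)} \right)}} + \frac{g{\left(132 \right)}}{16314} = \frac{3769}{-221 + 2 \left(\frac{4}{3} + \frac{-9 + 3 \cdot 5}{3}\right)^{2}} + \frac{132}{16314} = \frac{3769}{-221 + 2 \left(\frac{4}{3} + \frac{-9 + 15}{3}\right)^{2}} + 132 \cdot \frac{1}{16314} = \frac{3769}{-221 + 2 \left(\frac{4}{3} + \frac{1}{3} \cdot 6\right)^{2}} + \frac{22}{2719} = \frac{3769}{-221 + 2 \left(\frac{4}{3} + 2\right)^{2}} + \frac{22}{2719} = \frac{3769}{-221 + 2 \left(\frac{10}{3}\right)^{2}} + \frac{22}{2719} = \frac{3769}{-221 + 2 \cdot \frac{100}{9}} + \frac{22}{2719} = \frac{3769}{-221 + \frac{200}{9}} + \frac{22}{2719} = \frac{3769}{- \frac{1789}{9}} + \frac{22}{2719} = 3769 \left(- \frac{9}{1789}\right) + \frac{22}{2719} = - \frac{33921}{1789} + \frac{22}{2719} = - \frac{92191841}{4864291}$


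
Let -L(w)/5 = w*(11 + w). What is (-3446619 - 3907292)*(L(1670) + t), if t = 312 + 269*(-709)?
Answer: 104622319504449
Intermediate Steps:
L(w) = -5*w*(11 + w)
t = -190409 (t = 312 - 190721 = -190409)
(-3446619 - 3907292)*(L(1670) + t) = (-3446619 - 3907292)*(-5*1670*(11 + 1670) - 190409) = -7353911*(-5*1670*1681 - 190409) = -7353911*(-14036350 - 190409) = -7353911*(-14226759) = 104622319504449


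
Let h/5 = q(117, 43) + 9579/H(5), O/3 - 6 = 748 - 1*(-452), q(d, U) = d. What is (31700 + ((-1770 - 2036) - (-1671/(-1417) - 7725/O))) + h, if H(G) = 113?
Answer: 5581496118881/193105926 ≈ 28904.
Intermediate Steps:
O = 3618 (O = 18 + 3*(748 - 1*(-452)) = 18 + 3*(748 + 452) = 18 + 3*1200 = 18 + 3600 = 3618)
h = 114000/113 (h = 5*(117 + 9579/113) = 5*(22800/113) = 114000/113 ≈ 1008.8)
(31700 + ((-1770 - 2036) - (-1671/(-1417) - 7725/O))) + h = (31700 + ((-1770 - 2036) - (-1671/(-1417) - 7725/3618))) + 114000/113 = (31700 + (-3806 - (-1671*(-1/1417) - 7725*1/3618))) + 114000/113 = (31700 + (-3806 - (1671/1417 - 2575/1206))) + 114000/113 = (31700 + (-3806 - 1*(-1633549/1708902))) + 114000/113 = (31700 + (-3806 + 1633549/1708902)) + 114000/113 = (31700 - 6502447463/1708902) + 114000/113 = 47669745937/1708902 + 114000/113 = 5581496118881/193105926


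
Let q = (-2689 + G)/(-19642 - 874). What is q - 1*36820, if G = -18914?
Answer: -755377517/20516 ≈ -36819.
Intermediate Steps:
q = 21603/20516 (q = (-2689 - 18914)/(-19642 - 874) = -21603/(-20516) = -21603*(-1/20516) = 21603/20516 ≈ 1.0530)
q - 1*36820 = 21603/20516 - 1*36820 = 21603/20516 - 36820 = -755377517/20516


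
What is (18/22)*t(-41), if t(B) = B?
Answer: -369/11 ≈ -33.545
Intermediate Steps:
(18/22)*t(-41) = (18/22)*(-41) = (18*(1/22))*(-41) = (9/11)*(-41) = -369/11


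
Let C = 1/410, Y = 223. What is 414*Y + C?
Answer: 37852021/410 ≈ 92322.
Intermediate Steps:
C = 1/410 ≈ 0.0024390
414*Y + C = 414*223 + 1/410 = 92322 + 1/410 = 37852021/410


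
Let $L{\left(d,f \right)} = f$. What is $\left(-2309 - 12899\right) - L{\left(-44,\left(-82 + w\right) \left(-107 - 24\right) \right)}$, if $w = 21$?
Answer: $-23199$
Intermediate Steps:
$\left(-2309 - 12899\right) - L{\left(-44,\left(-82 + w\right) \left(-107 - 24\right) \right)} = \left(-2309 - 12899\right) - \left(-82 + 21\right) \left(-107 - 24\right) = -15208 - \left(-61\right) \left(-131\right) = -15208 - 7991 = -23199$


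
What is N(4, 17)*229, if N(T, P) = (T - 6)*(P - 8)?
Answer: -4122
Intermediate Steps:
N(T, P) = (-8 + P)*(-6 + T) (N(T, P) = (-6 + T)*(-8 + P) = (-8 + P)*(-6 + T))
N(4, 17)*229 = (48 - 8*4 - 6*17 + 17*4)*229 = (48 - 32 - 102 + 68)*229 = -18*229 = -4122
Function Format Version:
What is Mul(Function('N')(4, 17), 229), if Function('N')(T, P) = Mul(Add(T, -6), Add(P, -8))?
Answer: -4122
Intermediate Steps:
Function('N')(T, P) = Mul(Add(-8, P), Add(-6, T)) (Function('N')(T, P) = Mul(Add(-6, T), Add(-8, P)) = Mul(Add(-8, P), Add(-6, T)))
Mul(Function('N')(4, 17), 229) = Mul(Add(48, Mul(-8, 4), Mul(-6, 17), Mul(17, 4)), 229) = Mul(Add(48, -32, -102, 68), 229) = Mul(-18, 229) = -4122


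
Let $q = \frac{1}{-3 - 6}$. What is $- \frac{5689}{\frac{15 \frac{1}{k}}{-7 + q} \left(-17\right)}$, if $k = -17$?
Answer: $\frac{364096}{135} \approx 2697.0$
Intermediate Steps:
$q = - \frac{1}{9}$ ($q = \frac{1}{-9} = - \frac{1}{9} \approx -0.11111$)
$- \frac{5689}{\frac{15 \frac{1}{k}}{-7 + q} \left(-17\right)} = - \frac{5689}{\frac{15 \frac{1}{-17}}{-7 - \frac{1}{9}} \left(-17\right)} = - \frac{5689}{\frac{15 \left(- \frac{1}{17}\right)}{- \frac{64}{9}} \left(-17\right)} = - \frac{5689}{\left(- \frac{15}{17}\right) \left(- \frac{9}{64}\right) \left(-17\right)} = - \frac{5689}{\frac{135}{1088} \left(-17\right)} = - \frac{5689}{- \frac{135}{64}} = \left(-5689\right) \left(- \frac{64}{135}\right) = \frac{364096}{135}$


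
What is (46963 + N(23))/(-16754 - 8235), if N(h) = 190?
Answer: -47153/24989 ≈ -1.8869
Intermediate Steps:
(46963 + N(23))/(-16754 - 8235) = (46963 + 190)/(-16754 - 8235) = 47153/(-24989) = 47153*(-1/24989) = -47153/24989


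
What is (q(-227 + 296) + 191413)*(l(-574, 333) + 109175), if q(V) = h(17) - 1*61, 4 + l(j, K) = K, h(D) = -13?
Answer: 20952385856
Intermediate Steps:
l(j, K) = -4 + K
q(V) = -74 (q(V) = -13 - 1*61 = -13 - 61 = -74)
(q(-227 + 296) + 191413)*(l(-574, 333) + 109175) = (-74 + 191413)*((-4 + 333) + 109175) = 191339*(329 + 109175) = 191339*109504 = 20952385856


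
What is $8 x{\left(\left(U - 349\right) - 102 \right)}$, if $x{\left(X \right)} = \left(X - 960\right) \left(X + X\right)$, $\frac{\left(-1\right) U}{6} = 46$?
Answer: $19623184$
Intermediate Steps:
$U = -276$ ($U = \left(-6\right) 46 = -276$)
$x{\left(X \right)} = 2 X \left(-960 + X\right)$ ($x{\left(X \right)} = \left(-960 + X\right) 2 X = 2 X \left(-960 + X\right)$)
$8 x{\left(\left(U - 349\right) - 102 \right)} = 8 \cdot 2 \left(\left(-276 - 349\right) - 102\right) \left(-960 - 727\right) = 8 \cdot 2 \left(-625 - 102\right) \left(-960 - 727\right) = 8 \cdot 2 \left(-727\right) \left(-960 - 727\right) = 8 \cdot 2 \left(-727\right) \left(-1687\right) = 8 \cdot 2452898 = 19623184$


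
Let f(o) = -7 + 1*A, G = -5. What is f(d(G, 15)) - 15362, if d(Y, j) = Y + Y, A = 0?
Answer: -15369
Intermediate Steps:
d(Y, j) = 2*Y
f(o) = -7 (f(o) = -7 + 1*0 = -7 + 0 = -7)
f(d(G, 15)) - 15362 = -7 - 15362 = -15369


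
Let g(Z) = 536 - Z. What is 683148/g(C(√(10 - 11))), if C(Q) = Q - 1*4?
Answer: 368899920/291601 + 683148*I/291601 ≈ 1265.1 + 2.3428*I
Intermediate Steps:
C(Q) = -4 + Q (C(Q) = Q - 4 = -4 + Q)
683148/g(C(√(10 - 11))) = 683148/(536 - (-4 + √(10 - 11))) = 683148/(536 - (-4 + √(-1))) = 683148/(536 - (-4 + I)) = 683148/(536 + (4 - I)) = 683148/(540 - I) = 683148*((540 + I)/291601) = 683148*(540 + I)/291601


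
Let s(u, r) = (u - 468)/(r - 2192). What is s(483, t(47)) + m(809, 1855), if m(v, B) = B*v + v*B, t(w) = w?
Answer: 429198769/143 ≈ 3.0014e+6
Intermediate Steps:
s(u, r) = (-468 + u)/(-2192 + r)
m(v, B) = 2*B*v (m(v, B) = B*v + B*v = 2*B*v)
s(483, t(47)) + m(809, 1855) = (-468 + 483)/(-2192 + 47) + 2*1855*809 = 15/(-2145) + 3001390 = -1/2145*15 + 3001390 = -1/143 + 3001390 = 429198769/143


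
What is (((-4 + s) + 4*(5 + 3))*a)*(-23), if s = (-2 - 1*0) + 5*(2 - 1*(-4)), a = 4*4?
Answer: -20608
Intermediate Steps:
a = 16
s = 28 (s = (-2 + 0) + 5*(2 + 4) = -2 + 5*6 = -2 + 30 = 28)
(((-4 + s) + 4*(5 + 3))*a)*(-23) = (((-4 + 28) + 4*(5 + 3))*16)*(-23) = ((24 + 4*8)*16)*(-23) = ((24 + 32)*16)*(-23) = (56*16)*(-23) = 896*(-23) = -20608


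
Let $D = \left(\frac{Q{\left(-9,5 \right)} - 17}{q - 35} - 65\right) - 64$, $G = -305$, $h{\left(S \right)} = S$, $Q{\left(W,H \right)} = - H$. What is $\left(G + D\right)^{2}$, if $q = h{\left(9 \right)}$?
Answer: $\frac{31708161}{169} \approx 1.8762 \cdot 10^{5}$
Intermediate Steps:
$q = 9$
$D = - \frac{1666}{13}$ ($D = \left(\frac{\left(-1\right) 5 - 17}{9 - 35} - 65\right) - 64 = \left(\frac{-5 - 17}{-26} - 65\right) - 64 = \left(\left(-22\right) \left(- \frac{1}{26}\right) - 65\right) - 64 = \left(\frac{11}{13} - 65\right) - 64 = - \frac{834}{13} - 64 = - \frac{1666}{13} \approx -128.15$)
$\left(G + D\right)^{2} = \left(-305 - \frac{1666}{13}\right)^{2} = \left(- \frac{5631}{13}\right)^{2} = \frac{31708161}{169}$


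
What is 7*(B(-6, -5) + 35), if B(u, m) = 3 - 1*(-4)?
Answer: 294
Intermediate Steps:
B(u, m) = 7 (B(u, m) = 3 + 4 = 7)
7*(B(-6, -5) + 35) = 7*(7 + 35) = 7*42 = 294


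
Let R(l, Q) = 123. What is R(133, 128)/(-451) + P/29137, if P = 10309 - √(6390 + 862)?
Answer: 25988/320507 - 14*√37/29137 ≈ 0.078161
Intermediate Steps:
P = 10309 - 14*√37 (P = 10309 - √7252 = 10309 - 14*√37 ≈ 10224.)
R(133, 128)/(-451) + P/29137 = 123/(-451) + (10309 - 14*√37)/29137 = 123*(-1/451) + (10309 - 14*√37)*(1/29137) = -3/11 + (10309/29137 - 14*√37/29137) = 25988/320507 - 14*√37/29137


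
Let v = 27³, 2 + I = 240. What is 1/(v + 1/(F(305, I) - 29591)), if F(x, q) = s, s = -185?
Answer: 29776/586081007 ≈ 5.0805e-5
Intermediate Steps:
I = 238 (I = -2 + 240 = 238)
F(x, q) = -185
v = 19683
1/(v + 1/(F(305, I) - 29591)) = 1/(19683 + 1/(-185 - 29591)) = 1/(19683 + 1/(-29776)) = 1/(19683 - 1/29776) = 1/(586081007/29776) = 29776/586081007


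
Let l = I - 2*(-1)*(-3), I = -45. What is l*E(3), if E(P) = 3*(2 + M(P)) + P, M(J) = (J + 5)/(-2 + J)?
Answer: -1683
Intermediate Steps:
M(J) = (5 + J)/(-2 + J)
l = -51 (l = -45 - 2*(-1)*(-3) = -45 + 2*(-3) = -45 - 6 = -51)
E(P) = 6 + P + 3*(5 + P)/(-2 + P) (E(P) = 3*(2 + (5 + P)/(-2 + P)) + P = (6 + 3*(5 + P)/(-2 + P)) + P = 6 + P + 3*(5 + P)/(-2 + P))
l*E(3) = -51*(3 + 3**2 + 7*3)/(-2 + 3) = -51*(3 + 9 + 21)/1 = -51*33 = -1683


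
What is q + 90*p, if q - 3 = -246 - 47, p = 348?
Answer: 31030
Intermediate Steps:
q = -290 (q = 3 + (-246 - 47) = 3 - 293 = -290)
q + 90*p = -290 + 90*348 = -290 + 31320 = 31030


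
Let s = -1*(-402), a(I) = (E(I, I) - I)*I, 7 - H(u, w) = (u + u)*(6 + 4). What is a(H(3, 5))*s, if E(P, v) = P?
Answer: 0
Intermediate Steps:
H(u, w) = 7 - 20*u (H(u, w) = 7 - (u + u)*(6 + 4) = 7 - 2*u*10 = 7 - 20*u)
a(I) = 0 (a(I) = (I - I)*I = 0*I = 0)
s = 402
a(H(3, 5))*s = 0*402 = 0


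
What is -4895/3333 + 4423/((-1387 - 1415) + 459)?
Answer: -264756/78881 ≈ -3.3564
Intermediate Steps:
-4895/3333 + 4423/((-1387 - 1415) + 459) = -4895*1/3333 + 4423/(-2802 + 459) = -445/303 + 4423/(-2343) = -445/303 + 4423*(-1/2343) = -445/303 - 4423/2343 = -264756/78881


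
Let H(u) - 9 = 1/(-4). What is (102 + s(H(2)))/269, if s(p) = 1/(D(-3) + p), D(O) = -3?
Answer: 2350/6187 ≈ 0.37983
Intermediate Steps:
H(u) = 35/4 (H(u) = 9 + 1/(-4) = 9 - ¼ = 35/4)
s(p) = 1/(-3 + p)
(102 + s(H(2)))/269 = (102 + 1/(-3 + 35/4))/269 = (102 + 1/(23/4))*(1/269) = (102 + 4/23)*(1/269) = (2350/23)*(1/269) = 2350/6187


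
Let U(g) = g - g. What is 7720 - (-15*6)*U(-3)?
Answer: 7720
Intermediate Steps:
U(g) = 0
7720 - (-15*6)*U(-3) = 7720 - (-15*6)*0 = 7720 - (-90)*0 = 7720 - 1*0 = 7720 + 0 = 7720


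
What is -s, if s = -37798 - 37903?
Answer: 75701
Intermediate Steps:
s = -75701
-s = -1*(-75701) = 75701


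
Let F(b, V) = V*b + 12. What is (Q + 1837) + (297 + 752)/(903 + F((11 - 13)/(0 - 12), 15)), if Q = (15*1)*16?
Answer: 3813393/1835 ≈ 2078.1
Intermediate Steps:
F(b, V) = 12 + V*b
Q = 240 (Q = 15*16 = 240)
(Q + 1837) + (297 + 752)/(903 + F((11 - 13)/(0 - 12), 15)) = (240 + 1837) + (297 + 752)/(903 + (12 + 15*((11 - 13)/(0 - 12)))) = 2077 + 1049/(903 + (12 + 15*(-2/(-12)))) = 2077 + 1049/(903 + (12 + 15*(-2*(-1/12)))) = 2077 + 1049/(903 + (12 + 15*(⅙))) = 2077 + 1049/(903 + (12 + 5/2)) = 2077 + 1049/(903 + 29/2) = 2077 + 1049/(1835/2) = 2077 + 1049*(2/1835) = 2077 + 2098/1835 = 3813393/1835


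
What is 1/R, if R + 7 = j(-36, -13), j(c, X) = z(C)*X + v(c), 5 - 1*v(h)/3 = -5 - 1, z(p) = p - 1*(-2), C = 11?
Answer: -1/143 ≈ -0.0069930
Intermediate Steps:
z(p) = 2 + p (z(p) = p + 2 = 2 + p)
v(h) = 33 (v(h) = 15 - 3*(-5 - 1) = 15 - 3*(-6) = 15 + 18 = 33)
j(c, X) = 33 + 13*X (j(c, X) = (2 + 11)*X + 33 = 13*X + 33 = 33 + 13*X)
R = -143 (R = -7 + (33 + 13*(-13)) = -7 + (33 - 169) = -7 - 136 = -143)
1/R = 1/(-143) = -1/143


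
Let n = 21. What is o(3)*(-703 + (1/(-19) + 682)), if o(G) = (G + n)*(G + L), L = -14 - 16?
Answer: 259200/19 ≈ 13642.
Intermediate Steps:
L = -30
o(G) = (-30 + G)*(21 + G) (o(G) = (G + 21)*(G - 30) = (21 + G)*(-30 + G) = (-30 + G)*(21 + G))
o(3)*(-703 + (1/(-19) + 682)) = (-630 + 3² - 9*3)*(-703 + (1/(-19) + 682)) = (-630 + 9 - 27)*(-703 + (-1/19 + 682)) = -648*(-703 + 12957/19) = -648*(-400/19) = 259200/19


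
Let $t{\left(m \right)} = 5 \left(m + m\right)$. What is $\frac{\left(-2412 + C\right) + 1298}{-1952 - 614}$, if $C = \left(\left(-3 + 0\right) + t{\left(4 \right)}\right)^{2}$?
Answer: $- \frac{255}{2566} \approx -0.099376$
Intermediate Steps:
$t{\left(m \right)} = 10 m$ ($t{\left(m \right)} = 5 \cdot 2 m = 10 m$)
$C = 1369$ ($C = \left(\left(-3 + 0\right) + 10 \cdot 4\right)^{2} = \left(-3 + 40\right)^{2} = 37^{2} = 1369$)
$\frac{\left(-2412 + C\right) + 1298}{-1952 - 614} = \frac{\left(-2412 + 1369\right) + 1298}{-1952 - 614} = \frac{-1043 + 1298}{-2566} = 255 \left(- \frac{1}{2566}\right) = - \frac{255}{2566}$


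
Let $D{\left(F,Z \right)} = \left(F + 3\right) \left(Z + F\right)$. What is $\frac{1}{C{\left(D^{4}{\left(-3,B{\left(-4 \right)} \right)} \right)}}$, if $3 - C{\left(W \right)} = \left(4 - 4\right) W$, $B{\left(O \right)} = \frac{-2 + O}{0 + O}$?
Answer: $\frac{1}{3} \approx 0.33333$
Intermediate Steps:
$B{\left(O \right)} = \frac{-2 + O}{O}$
$D{\left(F,Z \right)} = \left(3 + F\right) \left(F + Z\right)$
$C{\left(W \right)} = 3$ ($C{\left(W \right)} = 3 - \left(4 - 4\right) W = 3 - 0 W = 3 - 0 = 3 + 0 = 3$)
$\frac{1}{C{\left(D^{4}{\left(-3,B{\left(-4 \right)} \right)} \right)}} = \frac{1}{3}$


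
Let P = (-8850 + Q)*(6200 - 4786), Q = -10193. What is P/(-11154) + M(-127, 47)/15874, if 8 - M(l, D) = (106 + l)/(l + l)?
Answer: 54284390193743/22486441692 ≈ 2414.1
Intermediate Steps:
M(l, D) = 8 - (106 + l)/(2*l) (M(l, D) = 8 - (106 + l)/(l + l) = 8 - (106 + l)/(2*l))
P = -26926802 (P = (-8850 - 10193)*(6200 - 4786) = -19043*1414 = -26926802)
P/(-11154) + M(-127, 47)/15874 = -26926802/(-11154) + (15/2 - 53/(-127))/15874 = -26926802*(-1/11154) + (15/2 - 53*(-1/127))*(1/15874) = 13463401/5577 + (15/2 + 53/127)*(1/15874) = 13463401/5577 + (2011/254)*(1/15874) = 13463401/5577 + 2011/4031996 = 54284390193743/22486441692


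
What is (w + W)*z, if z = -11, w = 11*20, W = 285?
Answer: -5555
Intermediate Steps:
w = 220
(w + W)*z = (220 + 285)*(-11) = 505*(-11) = -5555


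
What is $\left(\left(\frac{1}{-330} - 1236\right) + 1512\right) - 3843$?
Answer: $- \frac{1177111}{330} \approx -3567.0$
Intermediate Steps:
$\left(\left(\frac{1}{-330} - 1236\right) + 1512\right) - 3843 = \left(\left(- \frac{1}{330} - 1236\right) + 1512\right) - 3843 = \left(- \frac{407881}{330} + 1512\right) - 3843 = \frac{91079}{330} - 3843 = - \frac{1177111}{330}$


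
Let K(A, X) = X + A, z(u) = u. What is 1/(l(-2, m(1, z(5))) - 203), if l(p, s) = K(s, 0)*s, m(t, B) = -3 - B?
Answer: -1/139 ≈ -0.0071942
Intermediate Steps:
K(A, X) = A + X
l(p, s) = s² (l(p, s) = (s + 0)*s = s*s = s²)
1/(l(-2, m(1, z(5))) - 203) = 1/((-3 - 1*5)² - 203) = 1/((-3 - 5)² - 203) = 1/((-8)² - 203) = 1/(64 - 203) = 1/(-139) = -1/139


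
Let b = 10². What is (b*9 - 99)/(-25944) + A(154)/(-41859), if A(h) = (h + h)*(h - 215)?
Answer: 151302271/361996632 ≈ 0.41797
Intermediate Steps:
b = 100
A(h) = 2*h*(-215 + h) (A(h) = (2*h)*(-215 + h) = 2*h*(-215 + h))
(b*9 - 99)/(-25944) + A(154)/(-41859) = (100*9 - 99)/(-25944) + (2*154*(-215 + 154))/(-41859) = (900 - 99)*(-1/25944) + (2*154*(-61))*(-1/41859) = 801*(-1/25944) - 18788*(-1/41859) = -267/8648 + 18788/41859 = 151302271/361996632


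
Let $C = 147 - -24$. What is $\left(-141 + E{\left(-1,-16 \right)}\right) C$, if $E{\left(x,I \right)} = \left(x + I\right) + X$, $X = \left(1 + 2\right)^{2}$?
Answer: $-25479$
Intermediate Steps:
$C = 171$ ($C = 147 + 24 = 171$)
$X = 9$ ($X = 3^{2} = 9$)
$E{\left(x,I \right)} = 9 + I + x$ ($E{\left(x,I \right)} = \left(x + I\right) + 9 = \left(I + x\right) + 9 = 9 + I + x$)
$\left(-141 + E{\left(-1,-16 \right)}\right) C = \left(-141 - 8\right) 171 = \left(-149\right) 171 = -25479$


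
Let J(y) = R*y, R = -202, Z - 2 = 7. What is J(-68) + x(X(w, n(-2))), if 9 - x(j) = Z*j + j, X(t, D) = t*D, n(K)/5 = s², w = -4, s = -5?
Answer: 18745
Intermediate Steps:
Z = 9 (Z = 2 + 7 = 9)
J(y) = -202*y
n(K) = 125 (n(K) = 5*(-5)² = 5*25 = 125)
X(t, D) = D*t
x(j) = 9 - 10*j (x(j) = 9 - (9*j + j) = 9 - 10*j)
J(-68) + x(X(w, n(-2))) = -202*(-68) + (9 - 1250*(-4)) = 13736 + (9 - 10*(-500)) = 13736 + (9 + 5000) = 13736 + 5009 = 18745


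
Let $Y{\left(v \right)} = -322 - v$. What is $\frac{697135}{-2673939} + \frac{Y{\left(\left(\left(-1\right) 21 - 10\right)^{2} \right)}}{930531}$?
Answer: $- \frac{72459599158}{276464792401} \approx -0.26209$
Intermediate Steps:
$\frac{697135}{-2673939} + \frac{Y{\left(\left(\left(-1\right) 21 - 10\right)^{2} \right)}}{930531} = \frac{697135}{-2673939} + \frac{-322 - \left(\left(-1\right) 21 - 10\right)^{2}}{930531} = 697135 \left(- \frac{1}{2673939}\right) + \left(-322 - \left(-21 - 10\right)^{2}\right) \frac{1}{930531} = - \frac{697135}{2673939} + \left(-322 - \left(-31\right)^{2}\right) \frac{1}{930531} = - \frac{697135}{2673939} + \left(-322 - 961\right) \frac{1}{930531} = - \frac{697135}{2673939} - \frac{1283}{930531} = - \frac{72459599158}{276464792401}$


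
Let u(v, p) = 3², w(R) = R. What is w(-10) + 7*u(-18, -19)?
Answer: 53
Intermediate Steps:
u(v, p) = 9
w(-10) + 7*u(-18, -19) = -10 + 7*9 = -10 + 63 = 53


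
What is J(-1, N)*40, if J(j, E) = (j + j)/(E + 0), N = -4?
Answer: 20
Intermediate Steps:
J(j, E) = 2*j/E (J(j, E) = (2*j)/E = 2*j/E)
J(-1, N)*40 = (2*(-1)/(-4))*40 = (2*(-1)*(-¼))*40 = (½)*40 = 20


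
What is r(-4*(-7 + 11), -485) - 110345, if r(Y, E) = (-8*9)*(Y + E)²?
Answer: -18182417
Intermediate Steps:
r(Y, E) = -72*(E + Y)²
r(-4*(-7 + 11), -485) - 110345 = -72*(-485 - 4*(-7 + 11))² - 110345 = -72*(-485 - 4*4)² - 110345 = -72*(-485 - 16)² - 110345 = -72*(-501)² - 110345 = -72*251001 - 110345 = -18072072 - 110345 = -18182417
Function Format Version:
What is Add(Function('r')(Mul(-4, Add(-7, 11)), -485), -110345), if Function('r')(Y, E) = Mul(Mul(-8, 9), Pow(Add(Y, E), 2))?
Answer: -18182417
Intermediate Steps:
Function('r')(Y, E) = Mul(-72, Pow(Add(E, Y), 2))
Add(Function('r')(Mul(-4, Add(-7, 11)), -485), -110345) = Add(Mul(-72, Pow(Add(-485, Mul(-4, Add(-7, 11))), 2)), -110345) = Add(Mul(-72, Pow(Add(-485, Mul(-4, 4)), 2)), -110345) = Add(Mul(-72, Pow(Add(-485, -16), 2)), -110345) = Add(Mul(-72, Pow(-501, 2)), -110345) = Add(Mul(-72, 251001), -110345) = Add(-18072072, -110345) = -18182417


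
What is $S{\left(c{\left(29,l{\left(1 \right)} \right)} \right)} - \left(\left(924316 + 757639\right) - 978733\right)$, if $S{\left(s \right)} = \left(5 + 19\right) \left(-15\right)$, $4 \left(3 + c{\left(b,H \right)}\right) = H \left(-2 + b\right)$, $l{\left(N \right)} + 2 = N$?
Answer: $-703582$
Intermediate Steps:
$l{\left(N \right)} = -2 + N$
$c{\left(b,H \right)} = -3 + \frac{H \left(-2 + b\right)}{4}$
$S{\left(s \right)} = -360$ ($S{\left(s \right)} = 24 \left(-15\right) = -360$)
$S{\left(c{\left(29,l{\left(1 \right)} \right)} \right)} - \left(\left(924316 + 757639\right) - 978733\right) = -360 - \left(\left(924316 + 757639\right) - 978733\right) = -360 - \left(1681955 - 978733\right) = -360 - 703222 = -703582$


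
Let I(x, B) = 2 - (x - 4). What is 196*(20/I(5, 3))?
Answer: 3920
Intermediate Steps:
I(x, B) = 6 - x (I(x, B) = 2 - (-4 + x) = 2 + (4 - x) = 6 - x)
196*(20/I(5, 3)) = 196*(20/(6 - 1*5)) = 196*(20/(6 - 5)) = 196*(20/1) = 196*(20*1) = 196*20 = 3920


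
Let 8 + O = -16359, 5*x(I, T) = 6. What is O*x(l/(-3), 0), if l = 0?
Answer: -98202/5 ≈ -19640.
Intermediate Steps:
x(I, T) = 6/5 (x(I, T) = (1/5)*6 = 6/5)
O = -16367 (O = -8 - 16359 = -16367)
O*x(l/(-3), 0) = -16367*6/5 = -98202/5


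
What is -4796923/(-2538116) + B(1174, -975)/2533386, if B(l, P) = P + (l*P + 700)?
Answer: 4623252554989/3215013770388 ≈ 1.4380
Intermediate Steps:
B(l, P) = 700 + P + P*l (B(l, P) = P + (P*l + 700) = P + (700 + P*l) = 700 + P + P*l)
-4796923/(-2538116) + B(1174, -975)/2533386 = -4796923/(-2538116) + (700 - 975 - 975*1174)/2533386 = -4796923*(-1/2538116) + (700 - 975 - 1144650)*(1/2533386) = 4796923/2538116 - 1144925*1/2533386 = 4796923/2538116 - 1144925/2533386 = 4623252554989/3215013770388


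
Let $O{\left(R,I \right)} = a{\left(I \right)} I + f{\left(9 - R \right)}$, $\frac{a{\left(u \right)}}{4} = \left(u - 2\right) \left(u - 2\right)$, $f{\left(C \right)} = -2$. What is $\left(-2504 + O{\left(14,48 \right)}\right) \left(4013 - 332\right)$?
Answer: $1486262646$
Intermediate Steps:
$a{\left(u \right)} = 4 \left(-2 + u\right)^{2}$ ($a{\left(u \right)} = 4 \left(u - 2\right) \left(u - 2\right) = 4 \left(-2 + u\right) \left(-2 + u\right) = 4 \left(-2 + u\right)^{2}$)
$O{\left(R,I \right)} = -2 + 4 I \left(-2 + I\right)^{2}$ ($O{\left(R,I \right)} = 4 \left(-2 + I\right)^{2} I - 2 = 4 I \left(-2 + I\right)^{2} - 2 = -2 + 4 I \left(-2 + I\right)^{2}$)
$\left(-2504 + O{\left(14,48 \right)}\right) \left(4013 - 332\right) = \left(-2504 - \left(2 - 192 \left(-2 + 48\right)^{2}\right)\right) \left(4013 - 332\right) = \left(-2504 - \left(2 - 192 \cdot 46^{2}\right)\right) 3681 = \left(-2504 - \left(2 - 406272\right)\right) 3681 = \left(-2504 + \left(-2 + 406272\right)\right) 3681 = \left(-2504 + 406270\right) 3681 = 403766 \cdot 3681 = 1486262646$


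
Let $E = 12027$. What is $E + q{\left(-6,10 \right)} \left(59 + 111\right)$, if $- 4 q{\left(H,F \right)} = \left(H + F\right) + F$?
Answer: $11432$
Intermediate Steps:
$q{\left(H,F \right)} = - \frac{F}{2} - \frac{H}{4}$ ($q{\left(H,F \right)} = - \frac{\left(H + F\right) + F}{4} = - \frac{\left(F + H\right) + F}{4} = - \frac{H + 2 F}{4} = - \frac{F}{2} - \frac{H}{4}$)
$E + q{\left(-6,10 \right)} \left(59 + 111\right) = 12027 + \left(\left(- \frac{1}{2}\right) 10 - - \frac{3}{2}\right) \left(59 + 111\right) = 12027 + \left(-5 + \frac{3}{2}\right) 170 = 12027 - 595 = 11432$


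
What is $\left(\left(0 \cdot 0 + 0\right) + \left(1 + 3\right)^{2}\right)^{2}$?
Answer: $256$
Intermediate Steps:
$\left(\left(0 \cdot 0 + 0\right) + \left(1 + 3\right)^{2}\right)^{2} = \left(\left(0 + 0\right) + 4^{2}\right)^{2} = \left(0 + 16\right)^{2} = 16^{2} = 256$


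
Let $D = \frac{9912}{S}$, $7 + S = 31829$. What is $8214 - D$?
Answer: $\frac{18669714}{2273} \approx 8213.7$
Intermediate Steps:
$S = 31822$ ($S = -7 + 31829 = 31822$)
$D = \frac{708}{2273}$ ($D = \frac{9912}{31822} = 9912 \cdot \frac{1}{31822} = \frac{708}{2273} \approx 0.31148$)
$8214 - D = 8214 - \frac{708}{2273} = \frac{18669714}{2273}$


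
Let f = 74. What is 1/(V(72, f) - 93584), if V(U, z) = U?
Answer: -1/93512 ≈ -1.0694e-5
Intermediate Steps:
1/(V(72, f) - 93584) = 1/(72 - 93584) = 1/(-93512) = -1/93512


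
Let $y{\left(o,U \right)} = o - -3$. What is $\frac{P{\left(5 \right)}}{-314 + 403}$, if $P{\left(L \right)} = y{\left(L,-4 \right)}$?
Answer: $\frac{8}{89} \approx 0.089888$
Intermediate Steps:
$y{\left(o,U \right)} = 3 + o$ ($y{\left(o,U \right)} = o + 3 = 3 + o$)
$P{\left(L \right)} = 3 + L$
$\frac{P{\left(5 \right)}}{-314 + 403} = \frac{3 + 5}{-314 + 403} = \frac{8}{89}$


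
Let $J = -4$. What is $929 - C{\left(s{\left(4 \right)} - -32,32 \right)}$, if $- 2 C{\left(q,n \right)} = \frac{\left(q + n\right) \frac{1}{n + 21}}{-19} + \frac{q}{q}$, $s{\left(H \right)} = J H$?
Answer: $\frac{1871965}{2014} \approx 929.48$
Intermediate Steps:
$s{\left(H \right)} = - 4 H$
$C{\left(q,n \right)} = - \frac{1}{2} + \frac{n + q}{38 \left(21 + n\right)}$ ($C{\left(q,n \right)} = - \frac{\frac{\left(q + n\right) \frac{1}{n + 21}}{-19} + \frac{q}{q}}{2} = - \frac{\frac{n + q}{21 + n} \left(- \frac{1}{19}\right) + 1}{2} = - \frac{- \frac{n + q}{19 \left(21 + n\right)} + 1}{2} = - \frac{1 - \frac{n + q}{19 \left(21 + n\right)}}{2} = - \frac{1}{2} + \frac{n + q}{38 \left(21 + n\right)}$)
$929 - C{\left(s{\left(4 \right)} - -32,32 \right)} = 929 - \frac{-399 - -16 - 576}{38 \left(21 + 32\right)} = 929 - \frac{-399 + \left(-16 + 32\right) - 576}{38 \cdot 53} = 929 - \frac{1}{38} \cdot \frac{1}{53} \left(-399 + 16 - 576\right) = 929 - \frac{1}{38} \cdot \frac{1}{53} \left(-959\right) = 929 - - \frac{959}{2014} = 929 + \frac{959}{2014} = \frac{1871965}{2014}$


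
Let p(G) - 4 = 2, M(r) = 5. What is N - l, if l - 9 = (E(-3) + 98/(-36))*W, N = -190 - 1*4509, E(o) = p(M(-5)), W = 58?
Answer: -44083/9 ≈ -4898.1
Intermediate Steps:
p(G) = 6 (p(G) = 4 + 2 = 6)
E(o) = 6
N = -4699 (N = -190 - 4509 = -4699)
l = 1792/9 (l = 9 + (6 + 98/(-36))*58 = 9 + (6 + 98*(-1/36))*58 = 9 + (6 - 49/18)*58 = 9 + (59/18)*58 = 9 + 1711/9 = 1792/9 ≈ 199.11)
N - l = -4699 - 1*1792/9 = -4699 - 1792/9 = -44083/9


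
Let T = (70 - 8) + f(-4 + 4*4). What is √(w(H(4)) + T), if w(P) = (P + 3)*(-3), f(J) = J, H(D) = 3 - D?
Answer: 2*√17 ≈ 8.2462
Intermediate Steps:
w(P) = -9 - 3*P (w(P) = (3 + P)*(-3) = -9 - 3*P)
T = 74 (T = (70 - 8) + (-4 + 4*4) = 62 + (-4 + 16) = 62 + 12 = 74)
√(w(H(4)) + T) = √((-9 - 3*(3 - 1*4)) + 74) = √((-9 - 3*(3 - 4)) + 74) = √((-9 - 3*(-1)) + 74) = √((-9 + 3) + 74) = √(-6 + 74) = √68 = 2*√17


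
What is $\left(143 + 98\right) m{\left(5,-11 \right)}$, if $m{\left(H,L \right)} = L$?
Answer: $-2651$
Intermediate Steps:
$\left(143 + 98\right) m{\left(5,-11 \right)} = \left(143 + 98\right) \left(-11\right) = 241 \left(-11\right) = -2651$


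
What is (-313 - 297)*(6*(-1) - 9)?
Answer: 9150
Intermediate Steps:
(-313 - 297)*(6*(-1) - 9) = -610*(-6 - 9) = -610*(-15) = 9150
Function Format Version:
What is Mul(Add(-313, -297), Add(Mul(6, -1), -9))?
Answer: 9150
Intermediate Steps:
Mul(Add(-313, -297), Add(Mul(6, -1), -9)) = Mul(-610, Add(-6, -9)) = Mul(-610, -15) = 9150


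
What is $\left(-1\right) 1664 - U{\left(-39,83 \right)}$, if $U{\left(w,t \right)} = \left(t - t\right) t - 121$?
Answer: $-1543$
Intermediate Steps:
$U{\left(w,t \right)} = -121$ ($U{\left(w,t \right)} = 0 t - 121 = 0 - 121 = -121$)
$\left(-1\right) 1664 - U{\left(-39,83 \right)} = \left(-1\right) 1664 - -121 = -1664 + 121 = -1543$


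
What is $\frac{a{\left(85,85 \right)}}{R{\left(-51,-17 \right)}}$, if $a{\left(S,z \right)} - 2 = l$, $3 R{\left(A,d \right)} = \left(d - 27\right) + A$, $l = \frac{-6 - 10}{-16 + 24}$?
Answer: $0$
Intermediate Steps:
$l = -2$ ($l = - \frac{16}{8} = \left(-16\right) \frac{1}{8} = -2$)
$R{\left(A,d \right)} = -9 + \frac{A}{3} + \frac{d}{3}$ ($R{\left(A,d \right)} = \frac{\left(d - 27\right) + A}{3} = \frac{\left(-27 + d\right) + A}{3} = \frac{-27 + A + d}{3} = -9 + \frac{A}{3} + \frac{d}{3}$)
$a{\left(S,z \right)} = 0$ ($a{\left(S,z \right)} = 2 - 2 = 0$)
$\frac{a{\left(85,85 \right)}}{R{\left(-51,-17 \right)}} = \frac{0}{-9 + \frac{1}{3} \left(-51\right) + \frac{1}{3} \left(-17\right)} = \frac{0}{-9 - 17 - \frac{17}{3}} = \frac{0}{- \frac{95}{3}} = 0 \left(- \frac{3}{95}\right) = 0$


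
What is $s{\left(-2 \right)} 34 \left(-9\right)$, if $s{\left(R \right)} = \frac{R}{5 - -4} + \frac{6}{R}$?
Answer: $986$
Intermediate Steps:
$s{\left(R \right)} = \frac{6}{R} + \frac{R}{9}$ ($s{\left(R \right)} = \frac{R}{5 + 4} + \frac{6}{R} = \frac{R}{9} + \frac{6}{R} = \frac{6}{R} + \frac{R}{9}$)
$s{\left(-2 \right)} 34 \left(-9\right) = \left(\frac{6}{-2} + \frac{1}{9} \left(-2\right)\right) 34 \left(-9\right) = \left(6 \left(- \frac{1}{2}\right) - \frac{2}{9}\right) \left(-306\right) = \left(-3 - \frac{2}{9}\right) \left(-306\right) = \left(- \frac{29}{9}\right) \left(-306\right) = 986$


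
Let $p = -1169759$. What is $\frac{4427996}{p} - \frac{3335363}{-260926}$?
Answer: $\frac{2746191603221}{305220536834} \approx 8.9974$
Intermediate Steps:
$\frac{4427996}{p} - \frac{3335363}{-260926} = \frac{4427996}{-1169759} - \frac{3335363}{-260926} = 4427996 \left(- \frac{1}{1169759}\right) - - \frac{3335363}{260926} = - \frac{4427996}{1169759} + \frac{3335363}{260926} = \frac{2746191603221}{305220536834}$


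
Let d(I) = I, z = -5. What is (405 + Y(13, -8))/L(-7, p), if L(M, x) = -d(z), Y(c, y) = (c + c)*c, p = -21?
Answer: 743/5 ≈ 148.60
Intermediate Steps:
Y(c, y) = 2*c² (Y(c, y) = (2*c)*c = 2*c²)
L(M, x) = 5 (L(M, x) = -1*(-5) = 5)
(405 + Y(13, -8))/L(-7, p) = (405 + 2*13²)/5 = (405 + 2*169)*(⅕) = (405 + 338)*(⅕) = 743*(⅕) = 743/5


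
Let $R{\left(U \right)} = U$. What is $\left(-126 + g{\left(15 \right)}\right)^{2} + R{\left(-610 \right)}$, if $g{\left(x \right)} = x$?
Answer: $11711$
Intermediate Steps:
$\left(-126 + g{\left(15 \right)}\right)^{2} + R{\left(-610 \right)} = \left(-126 + 15\right)^{2} - 610 = \left(-111\right)^{2} - 610 = 12321 - 610 = 11711$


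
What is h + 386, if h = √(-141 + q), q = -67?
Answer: 386 + 4*I*√13 ≈ 386.0 + 14.422*I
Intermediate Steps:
h = 4*I*√13 (h = √(-141 - 67) = √(-208) = 4*I*√13 ≈ 14.422*I)
h + 386 = 4*I*√13 + 386 = 386 + 4*I*√13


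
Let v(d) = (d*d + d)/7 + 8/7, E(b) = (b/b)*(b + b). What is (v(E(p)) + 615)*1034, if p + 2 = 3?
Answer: 637978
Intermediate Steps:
p = 1 (p = -2 + 3 = 1)
E(b) = 2*b (E(b) = 1*(2*b) = 2*b)
v(d) = 8/7 + d/7 + d²/7 (v(d) = (d² + d)*(⅐) + 8*(⅐) = (d + d²)*(⅐) + 8/7 = (d/7 + d²/7) + 8/7 = 8/7 + d/7 + d²/7)
(v(E(p)) + 615)*1034 = ((8/7 + (2*1)/7 + (2*1)²/7) + 615)*1034 = ((8/7 + (⅐)*2 + (⅐)*2²) + 615)*1034 = ((8/7 + 2/7 + (⅐)*4) + 615)*1034 = ((8/7 + 2/7 + 4/7) + 615)*1034 = (2 + 615)*1034 = 617*1034 = 637978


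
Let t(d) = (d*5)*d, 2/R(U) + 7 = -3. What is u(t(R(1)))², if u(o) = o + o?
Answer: 4/25 ≈ 0.16000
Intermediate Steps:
R(U) = -⅕ (R(U) = 2/(-7 - 3) = 2/(-10) = 2*(-⅒) = -⅕)
t(d) = 5*d² (t(d) = (5*d)*d = 5*d²)
u(o) = 2*o
u(t(R(1)))² = (2*(5*(-⅕)²))² = (2*(5*(1/25)))² = (2*(⅕))² = (⅖)² = 4/25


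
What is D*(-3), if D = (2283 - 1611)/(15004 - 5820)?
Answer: -9/41 ≈ -0.21951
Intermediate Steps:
D = 3/41 (D = 672/9184 = 672*(1/9184) = 3/41 ≈ 0.073171)
D*(-3) = (3/41)*(-3) = -9/41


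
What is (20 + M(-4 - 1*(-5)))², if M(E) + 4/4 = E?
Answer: 400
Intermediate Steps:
M(E) = -1 + E
(20 + M(-4 - 1*(-5)))² = (20 + (-1 + (-4 - 1*(-5))))² = (20 + (-1 + (-4 + 5)))² = (20 + (-1 + 1))² = (20 + 0)² = 20² = 400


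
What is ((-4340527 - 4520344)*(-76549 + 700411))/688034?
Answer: -2763980351901/344017 ≈ -8.0344e+6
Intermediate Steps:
((-4340527 - 4520344)*(-76549 + 700411))/688034 = -8860871*623862*(1/688034) = -5527960703802*1/688034 = -2763980351901/344017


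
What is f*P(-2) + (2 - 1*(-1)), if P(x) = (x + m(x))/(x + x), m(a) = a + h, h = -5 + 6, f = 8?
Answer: 9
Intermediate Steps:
h = 1
m(a) = 1 + a (m(a) = a + 1 = 1 + a)
P(x) = (1 + 2*x)/(2*x) (P(x) = (x + (1 + x))/(x + x) = (1 + 2*x)/((2*x)) = (1 + 2*x)*(1/(2*x)) = (1 + 2*x)/(2*x))
f*P(-2) + (2 - 1*(-1)) = 8*((½ - 2)/(-2)) + (2 - 1*(-1)) = 8*(-½*(-3/2)) + (2 + 1) = 8*(¾) + 3 = 6 + 3 = 9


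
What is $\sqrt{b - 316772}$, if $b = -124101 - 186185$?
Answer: $i \sqrt{627058} \approx 791.87 i$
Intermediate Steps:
$b = -310286$ ($b = -124101 - 186185 = -310286$)
$\sqrt{b - 316772} = \sqrt{-310286 - 316772} = \sqrt{-627058} = i \sqrt{627058}$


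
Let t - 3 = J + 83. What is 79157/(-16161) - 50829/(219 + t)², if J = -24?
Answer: -7071763346/1276088721 ≈ -5.5417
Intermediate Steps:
t = 62 (t = 3 + (-24 + 83) = 3 + 59 = 62)
79157/(-16161) - 50829/(219 + t)² = 79157/(-16161) - 50829/(219 + 62)² = 79157*(-1/16161) - 50829/(281²) = -79157/16161 - 50829/78961 = -7071763346/1276088721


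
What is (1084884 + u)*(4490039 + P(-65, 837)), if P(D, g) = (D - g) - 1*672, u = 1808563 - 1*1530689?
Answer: 6116691586470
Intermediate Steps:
u = 277874 (u = 1808563 - 1530689 = 277874)
P(D, g) = -672 + D - g (P(D, g) = (D - g) - 672 = -672 + D - g)
(1084884 + u)*(4490039 + P(-65, 837)) = (1084884 + 277874)*(4490039 + (-672 - 65 - 1*837)) = 1362758*(4490039 + (-672 - 65 - 837)) = 1362758*(4490039 - 1574) = 1362758*4488465 = 6116691586470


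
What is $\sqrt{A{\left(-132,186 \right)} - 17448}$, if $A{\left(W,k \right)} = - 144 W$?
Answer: $2 \sqrt{390} \approx 39.497$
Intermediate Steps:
$\sqrt{A{\left(-132,186 \right)} - 17448} = \sqrt{\left(-144\right) \left(-132\right) - 17448} = \sqrt{19008 - 17448} = \sqrt{1560} = 2 \sqrt{390}$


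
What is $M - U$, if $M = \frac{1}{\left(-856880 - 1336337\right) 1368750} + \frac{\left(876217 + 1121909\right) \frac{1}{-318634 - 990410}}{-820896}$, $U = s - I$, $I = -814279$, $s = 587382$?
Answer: $- \frac{125599701855125129478546078359}{89607759547630810200000} \approx -1.4017 \cdot 10^{6}$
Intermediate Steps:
$U = 1401661$ ($U = 587382 - -814279 = 587382 + 814279 = 1401661$)
$M = \frac{166619577196121641}{89607759547630810200000}$ ($M = \frac{1}{-2193217} \cdot \frac{1}{1368750} + \frac{1998126}{-1309044} \left(- \frac{1}{820896}\right) = \left(- \frac{1}{2193217}\right) \frac{1}{1368750} + 1998126 \left(- \frac{1}{1309044}\right) \left(- \frac{1}{820896}\right) = - \frac{1}{3001965768750} - - \frac{111007}{59699387968} = - \frac{1}{3001965768750} + \frac{111007}{59699387968} = \frac{166619577196121641}{89607759547630810200000} \approx 1.8594 \cdot 10^{-6}$)
$M - U = \frac{166619577196121641}{89607759547630810200000} - 1401661 = - \frac{125599701855125129478546078359}{89607759547630810200000}$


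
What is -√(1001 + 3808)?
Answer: -√4809 ≈ -69.347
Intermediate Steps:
-√(1001 + 3808) = -√4809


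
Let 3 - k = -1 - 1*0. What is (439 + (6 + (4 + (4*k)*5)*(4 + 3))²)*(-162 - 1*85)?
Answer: -87258925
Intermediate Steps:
k = 4 (k = 3 - (-1 - 1*0) = 3 - (-1 + 0) = 3 - 1*(-1) = 3 + 1 = 4)
(439 + (6 + (4 + (4*k)*5)*(4 + 3))²)*(-162 - 1*85) = (439 + (6 + (4 + (4*4)*5)*(4 + 3))²)*(-162 - 1*85) = (439 + (6 + (4 + 16*5)*7)²)*(-162 - 85) = (439 + (6 + (4 + 80)*7)²)*(-247) = (439 + (6 + 84*7)²)*(-247) = (439 + (6 + 588)²)*(-247) = (439 + 594²)*(-247) = (439 + 352836)*(-247) = 353275*(-247) = -87258925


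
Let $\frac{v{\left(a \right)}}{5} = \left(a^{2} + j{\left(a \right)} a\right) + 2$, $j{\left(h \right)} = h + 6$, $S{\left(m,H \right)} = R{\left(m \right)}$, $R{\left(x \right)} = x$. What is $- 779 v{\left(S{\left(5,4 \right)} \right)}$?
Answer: $-319390$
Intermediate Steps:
$S{\left(m,H \right)} = m$
$j{\left(h \right)} = 6 + h$
$v{\left(a \right)} = 10 + 5 a^{2} + 5 a \left(6 + a\right)$ ($v{\left(a \right)} = 5 \left(\left(a^{2} + \left(6 + a\right) a\right) + 2\right) = 5 \left(\left(a^{2} + a \left(6 + a\right)\right) + 2\right) = 5 \left(2 + a^{2} + a \left(6 + a\right)\right) = 10 + 5 a^{2} + 5 a \left(6 + a\right)$)
$- 779 v{\left(S{\left(5,4 \right)} \right)} = - 779 \left(10 + 10 \cdot 5^{2} + 30 \cdot 5\right) = - 779 \left(10 + 10 \cdot 25 + 150\right) = - 779 \left(10 + 250 + 150\right) = \left(-779\right) 410 = -319390$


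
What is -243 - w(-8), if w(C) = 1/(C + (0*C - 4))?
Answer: -2915/12 ≈ -242.92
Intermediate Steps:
w(C) = 1/(-4 + C) (w(C) = 1/(C + (0 - 4)) = 1/(C - 4) = 1/(-4 + C))
-243 - w(-8) = -243 - 1/(-4 - 8) = -243 - 1/(-12) = -243 - 1*(-1/12) = -243 + 1/12 = -2915/12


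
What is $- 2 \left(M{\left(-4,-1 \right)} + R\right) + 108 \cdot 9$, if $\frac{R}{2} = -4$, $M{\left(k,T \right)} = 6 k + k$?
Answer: $1044$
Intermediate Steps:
$M{\left(k,T \right)} = 7 k$
$R = -8$ ($R = 2 \left(-4\right) = -8$)
$- 2 \left(M{\left(-4,-1 \right)} + R\right) + 108 \cdot 9 = - 2 \left(7 \left(-4\right) - 8\right) + 108 \cdot 9 = - 2 \left(-28 - 8\right) + 972 = \left(-2\right) \left(-36\right) + 972 = 72 + 972 = 1044$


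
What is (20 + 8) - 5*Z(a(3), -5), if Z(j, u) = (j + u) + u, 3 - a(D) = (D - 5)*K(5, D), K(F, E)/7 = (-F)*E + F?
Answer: 763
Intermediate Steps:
K(F, E) = 7*F - 7*E*F (K(F, E) = 7*((-F)*E + F) = 7*(-E*F + F) = 7*(F - E*F) = 7*F - 7*E*F)
a(D) = 3 - (-5 + D)*(35 - 35*D) (a(D) = 3 - (D - 5)*7*5*(1 - D) = 3 - (-5 + D)*(35 - 35*D))
Z(j, u) = j + 2*u
(20 + 8) - 5*Z(a(3), -5) = (20 + 8) - 5*((178 - 210*3 + 35*3²) + 2*(-5)) = 28 - 5*((178 - 630 + 35*9) - 10) = 28 - 5*((178 - 630 + 315) - 10) = 28 - 5*(-137 - 10) = 28 - 5*(-147) = 28 + 735 = 763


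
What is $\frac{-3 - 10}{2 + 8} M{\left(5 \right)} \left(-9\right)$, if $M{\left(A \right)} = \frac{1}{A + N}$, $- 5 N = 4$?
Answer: $\frac{39}{14} \approx 2.7857$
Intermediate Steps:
$N = - \frac{4}{5}$ ($N = \left(- \frac{1}{5}\right) 4 = - \frac{4}{5} \approx -0.8$)
$M{\left(A \right)} = \frac{1}{- \frac{4}{5} + A}$ ($M{\left(A \right)} = \frac{1}{A - \frac{4}{5}} = \frac{1}{- \frac{4}{5} + A}$)
$\frac{-3 - 10}{2 + 8} M{\left(5 \right)} \left(-9\right) = \frac{-3 - 10}{2 + 8} \frac{5}{-4 + 5 \cdot 5} \left(-9\right) = - \frac{13}{10} \frac{5}{-4 + 25} \left(-9\right) = \left(-13\right) \frac{1}{10} \cdot \frac{5}{21} \left(-9\right) = - \frac{13 \cdot 5 \cdot \frac{1}{21}}{10} \left(-9\right) = \left(- \frac{13}{10}\right) \frac{5}{21} \left(-9\right) = \left(- \frac{13}{42}\right) \left(-9\right) = \frac{39}{14}$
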